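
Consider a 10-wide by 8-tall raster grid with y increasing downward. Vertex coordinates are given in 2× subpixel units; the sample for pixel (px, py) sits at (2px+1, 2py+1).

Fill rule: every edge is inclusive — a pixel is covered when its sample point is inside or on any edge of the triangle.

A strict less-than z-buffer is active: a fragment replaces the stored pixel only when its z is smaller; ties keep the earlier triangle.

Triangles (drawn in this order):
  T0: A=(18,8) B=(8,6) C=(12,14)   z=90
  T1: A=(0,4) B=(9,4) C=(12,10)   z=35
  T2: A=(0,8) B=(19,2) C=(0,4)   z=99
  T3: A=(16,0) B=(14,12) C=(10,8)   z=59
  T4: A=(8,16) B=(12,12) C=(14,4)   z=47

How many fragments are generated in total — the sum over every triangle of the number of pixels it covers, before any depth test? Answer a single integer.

T0:
  2·area = 72  (B↔C swapped to make it positive)
  edge (18, 8)→(12, 14): d=(-6,6) inclusive
  edge (12, 14)→(8, 6): d=(-4,-8) inclusive
  edge (8, 6)→(18, 8): d=(10,2) inclusive
    (1,2)@(3, 5): e=[108,-36,0] → ·  [on edge]
    (4,3)@(9, 7): e=[60,4,8] → █
    (5,3)@(11, 7): e=[48,20,4] → █
    (6,3)@(13, 7): e=[36,36,0] → █  [on edge]
    (7,3)@(15, 7): e=[24,52,-4] → ·
    (9,3)@(19, 7): e=[0,84,-12] → ·  [on edge]
    (4,4)@(9, 9): e=[48,-4,28] → ·
    (5,4)@(11, 9): e=[36,12,24] → █
    (7,4)@(15, 9): e=[12,44,16] → █
    (8,4)@(17, 9): e=[0,60,12] → █  [on edge]
    (9,4)@(19, 9): e=[-12,76,8] → ·
    (5,5)@(11, 11): e=[24,4,44] → █
    (7,5)@(15, 11): e=[0,36,36] → █  [on edge]
    (6,6)@(13, 13): e=[0,12,60] → █  [on edge]
    (5,7)@(11, 15): e=[0,-12,84] → ·  [on edge]
  covered (11 px):
    · · · · · · · · · ·
    · · · · · · · · · ·
    · · · · · · · · · ·
    · · · · █ █ █ · · ·
    · · · · · █ █ █ █ ·
    · · · · · █ █ █ · ·
    · · · · · · █ · · ·
    · · · · · · · · · ·
T1:
  2·area = 54
  edge (0, 4)→(9, 4): d=(9,0) inclusive
  edge (9, 4)→(12, 10): d=(3,6) inclusive
  edge (12, 10)→(0, 4): d=(-12,-6) inclusive
    (1,2)@(3, 5): e=[9,39,6] → █
    (2,2)@(5, 5): e=[9,27,18] → █
    (3,2)@(7, 5): e=[9,15,30] → █
    (4,2)@(9, 5): e=[9,3,42] → █
    (5,2)@(11, 5): e=[9,-9,54] → ·
    (1,3)@(3, 7): e=[27,45,-18] → ·
    (2,3)@(5, 7): e=[27,33,-6] → ·
    (3,3)@(7, 7): e=[27,21,6] → █
    (5,3)@(11, 7): e=[27,-3,30] → ·
    (3,4)@(7, 9): e=[45,27,-18] → ·
    (4,4)@(9, 9): e=[45,15,-6] → ·
    (5,4)@(11, 9): e=[45,3,6] → █
  covered (7 px):
    · · · · · · · · · ·
    · · · · · · · · · ·
    · █ █ █ █ · · · · ·
    · · · █ █ · · · · ·
    · · · · · █ · · · ·
    · · · · · · · · · ·
    · · · · · · · · · ·
    · · · · · · · · · ·
T2:
  2·area = 76  (B↔C swapped to make it positive)
  edge (0, 8)→(0, 4): d=(0,-4) inclusive
  edge (0, 4)→(19, 2): d=(19,-2) inclusive
  edge (19, 2)→(0, 8): d=(-19,6) inclusive
    (5,1)@(11, 3): e=[44,3,29] → █
    (6,1)@(13, 3): e=[52,7,17] → █
    (7,1)@(15, 3): e=[60,11,5] → █
    (8,1)@(17, 3): e=[68,15,-7] → ·
    (0,2)@(1, 5): e=[4,21,51] → █
    (1,2)@(3, 5): e=[12,25,39] → █
    (2,2)@(5, 5): e=[20,29,27] → █
    (3,2)@(7, 5): e=[28,33,15] → █
    (4,2)@(9, 5): e=[36,37,3] → █
    (5,2)@(11, 5): e=[44,41,-9] → ·
    (6,2)@(13, 5): e=[52,45,-21] → ·
    (7,2)@(15, 5): e=[60,49,-33] → ·
  covered (10 px):
    · · · · · · · · · ·
    · · · · · █ █ █ · ·
    █ █ █ █ █ · · · · ·
    █ █ · · · · · · · ·
    · · · · · · · · · ·
    · · · · · · · · · ·
    · · · · · · · · · ·
    · · · · · · · · · ·
T3:
  2·area = 56
  edge (16, 0)→(14, 12): d=(-2,12) inclusive
  edge (14, 12)→(10, 8): d=(-4,-4) inclusive
  edge (10, 8)→(16, 0): d=(6,-8) inclusive
    (1,0)@(3, 1): e=[154,0,-98] → ·  [on edge]
    (2,1)@(5, 3): e=[126,0,-70] → ·  [on edge]
    (7,1)@(15, 3): e=[6,40,10] → █
    (8,1)@(17, 3): e=[-18,48,26] → ·
    (3,2)@(7, 5): e=[98,0,-42] → ·  [on edge]
    (6,2)@(13, 5): e=[26,24,6] → █
    (8,2)@(17, 5): e=[-22,40,38] → ·
    (4,3)@(9, 7): e=[70,0,-14] → ·  [on edge]
    (5,3)@(11, 7): e=[46,8,2] → █
    (7,3)@(15, 7): e=[-2,24,34] → ·
    (5,4)@(11, 9): e=[42,0,14] → █  [on edge]
    (7,4)@(15, 9): e=[-6,16,46] → ·
    (6,5)@(13, 11): e=[14,0,42] → █  [on edge]
    (7,6)@(15, 13): e=[-14,0,70] → ·  [on edge]
    (8,7)@(17, 15): e=[-42,0,98] → ·  [on edge]
  covered (8 px):
    · · · · · · · · · ·
    · · · · · · · █ · ·
    · · · · · · █ █ · ·
    · · · · · █ █ · · ·
    · · · · · █ █ · · ·
    · · · · · · █ · · ·
    · · · · · · · · · ·
    · · · · · · · · · ·
T4:
  2·area = 24  (B↔C swapped to make it positive)
  edge (8, 16)→(14, 4): d=(6,-12) inclusive
  edge (14, 4)→(12, 12): d=(-2,8) inclusive
  edge (12, 12)→(8, 16): d=(-4,4) inclusive
    (9,2)@(19, 5): e=[66,-42,0] → ·  [on edge]
    (6,3)@(13, 7): e=[6,2,16] → █
    (7,3)@(15, 7): e=[30,-14,8] → ·
    (8,3)@(17, 7): e=[54,-30,0] → ·  [on edge]
    (6,4)@(13, 9): e=[18,-2,8] → ·
    (7,4)@(15, 9): e=[42,-18,0] → ·  [on edge]
    (5,5)@(11, 11): e=[6,10,8] → █
    (6,5)@(13, 11): e=[30,-6,0] → ·  [on edge]
    (5,6)@(11, 13): e=[18,6,0] → █  [on edge]
    (6,6)@(13, 13): e=[42,-10,-8] → ·
    (4,7)@(9, 15): e=[6,18,0] → █  [on edge]
    (5,7)@(11, 15): e=[30,2,-8] → ·
  covered (4 px):
    · · · · · · · · · ·
    · · · · · · · · · ·
    · · · · · · · · · ·
    · · · · · · █ · · ·
    · · · · · · · · · ·
    · · · · · █ · · · ·
    · · · · · █ · · · ·
    · · · · █ · · · · ·

Result: 40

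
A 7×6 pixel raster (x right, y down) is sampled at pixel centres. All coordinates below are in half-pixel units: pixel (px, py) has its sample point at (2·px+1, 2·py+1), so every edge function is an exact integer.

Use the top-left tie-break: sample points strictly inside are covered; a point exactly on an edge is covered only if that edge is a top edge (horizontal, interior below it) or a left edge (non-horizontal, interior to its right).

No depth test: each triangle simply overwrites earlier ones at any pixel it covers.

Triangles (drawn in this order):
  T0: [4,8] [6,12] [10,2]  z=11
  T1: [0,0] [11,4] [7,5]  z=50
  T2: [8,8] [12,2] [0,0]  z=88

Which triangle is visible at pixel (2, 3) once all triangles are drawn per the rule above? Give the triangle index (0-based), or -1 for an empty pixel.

T0:
  2·area = 36  (B↔C swapped to make it positive)
  edge (4, 8)→(10, 2): d=(6,-6) top-left  bias=+0
  edge (10, 2)→(6, 12): d=(-4,10) right/bottom  bias=-1
  edge (6, 12)→(4, 8): d=(-2,-4) top-left  bias=+0
    (5,0)@(11, 1): e=[0,-6,42] → ·  [on edge]
    (4,1)@(9, 3): e=[0,6,30] → #  [on edge]
    (5,1)@(11, 3): e=[12,-14,38] → ·
    (3,2)@(7, 5): e=[0,18,18] → #  [on edge]
    (4,2)@(9, 5): e=[12,-2,26] → ·
    (2,3)@(5, 7): e=[0,30,6] → #  [on edge]
    (4,3)@(9, 7): e=[24,-10,22] → ·
    (1,4)@(3, 9): e=[0,42,-6] → ·  [on edge]
    (2,4)@(5, 9): e=[12,22,2] → #
    (4,4)@(9, 9): e=[36,-18,18] → ·
    (0,5)@(1, 11): e=[0,54,-18] → ·  [on edge]
    (2,5)@(5, 11): e=[24,14,-2] → ·
  covered (6 px):
    · · · · · · ·
    · · · · # · ·
    · · · # · · ·
    · · # # · · ·
    · · # # · · ·
    · · · · · · ·
T1:
  2·area = 27
  edge (0, 0)→(11, 4): d=(11,4) right/bottom  bias=-1
  edge (11, 4)→(7, 5): d=(-4,1) right/bottom  bias=-1
  edge (7, 5)→(0, 0): d=(-7,-5) top-left  bias=+0
    (2,1)@(5, 3): e=[13,10,4] → #
    (3,1)@(7, 3): e=[5,8,14] → #
    (4,1)@(9, 3): e=[-3,6,24] → ·
    (2,2)@(5, 5): e=[35,2,-10] → ·
    (3,2)@(7, 5): e=[27,0,0] → ·  [on edge]
  covered (2 px):
    · · · · · · ·
    · · # # · · ·
    · · · · · · ·
    · · · · · · ·
    · · · · · · ·
    · · · · · · ·
T2:
  2·area = 80  (B↔C swapped to make it positive)
  edge (8, 8)→(0, 0): d=(-8,-8) top-left  bias=+0
  edge (0, 0)→(12, 2): d=(12,2) right/bottom  bias=-1
  edge (12, 2)→(8, 8): d=(-4,6) right/bottom  bias=-1
    (0,0)@(1, 1): e=[0,10,70] → #  [on edge]
    (1,0)@(3, 1): e=[16,6,58] → #
    (2,0)@(5, 1): e=[32,2,46] → #
    (3,0)@(7, 1): e=[48,-2,34] → ·
    (0,1)@(1, 3): e=[-16,34,62] → ·
    (1,1)@(3, 3): e=[0,30,50] → #  [on edge]
    (3,1)@(7, 3): e=[32,22,26] → #
    (4,1)@(9, 3): e=[48,18,14] → #
    (5,1)@(11, 3): e=[64,14,2] → #
    (6,1)@(13, 3): e=[80,10,-10] → ·
    (1,2)@(3, 5): e=[-16,54,42] → ·
    (2,2)@(5, 5): e=[0,50,30] → #  [on edge]
    (3,3)@(7, 7): e=[0,70,10] → #  [on edge]
    (4,4)@(9, 9): e=[0,90,-10] → ·  [on edge]
    (5,5)@(11, 11): e=[0,110,-30] → ·  [on edge]
  covered (12 px):
    # # # · · · ·
    · # # # # # ·
    · · # # # · ·
    · · · # · · ·
    · · · · · · ·
    · · · · · · ·

Z-buffer (winner per pixel, '.' = empty):
  2 2 2 . . . .
  . 2 2 2 2 2 .
  . . 2 2 2 . .
  . . 0 2 . . .
  . . 0 0 . . .
  . . . . . . .

Final: 0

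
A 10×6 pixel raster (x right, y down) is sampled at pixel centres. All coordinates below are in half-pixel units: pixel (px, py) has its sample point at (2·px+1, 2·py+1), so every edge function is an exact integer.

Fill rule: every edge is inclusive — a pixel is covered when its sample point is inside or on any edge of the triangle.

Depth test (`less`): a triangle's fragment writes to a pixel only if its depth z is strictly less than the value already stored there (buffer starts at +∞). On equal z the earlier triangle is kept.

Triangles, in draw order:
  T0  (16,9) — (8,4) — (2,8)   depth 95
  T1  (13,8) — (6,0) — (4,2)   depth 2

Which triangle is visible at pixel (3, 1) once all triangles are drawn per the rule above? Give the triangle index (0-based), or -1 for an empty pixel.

T0:
  2·area = 62  (B↔C swapped to make it positive)
  edge (16, 9)→(2, 8): d=(-14,-1) inclusive
  edge (2, 8)→(8, 4): d=(6,-4) inclusive
  edge (8, 4)→(16, 9): d=(8,5) inclusive
    (3,2)@(7, 5): e=[47,2,13] → █
    (4,2)@(9, 5): e=[49,10,3] → █
    (5,2)@(11, 5): e=[51,18,-7] → ·
    (2,3)@(5, 7): e=[17,6,39] → █
    (5,3)@(11, 7): e=[23,30,9] → █
    (6,3)@(13, 7): e=[25,38,-1] → ·
    (2,4)@(5, 9): e=[-11,18,55] → ·
    (3,4)@(7, 9): e=[-9,26,45] → ·
    (4,4)@(9, 9): e=[-7,34,35] → ·
    (5,4)@(11, 9): e=[-5,42,25] → ·
  covered (6 px):
    · · · · · · · · · ·
    · · · · · · · · · ·
    · · · █ █ · · · · ·
    · · █ █ █ █ · · · ·
    · · · · · · · · · ·
    · · · · · · · · · ·
T1:
  2·area = 30  (B↔C swapped to make it positive)
  edge (13, 8)→(4, 2): d=(-9,-6) inclusive
  edge (4, 2)→(6, 0): d=(2,-2) inclusive
  edge (6, 0)→(13, 8): d=(7,8) inclusive
    (2,0)@(5, 1): e=[15,0,15] → █  [on edge]
    (3,0)@(7, 1): e=[27,4,-1] → ·
    (1,1)@(3, 3): e=[-15,0,45] → ·  [on edge]
    (2,1)@(5, 3): e=[-3,4,29] → ·
    (3,1)@(7, 3): e=[9,8,13] → █
    (4,1)@(9, 3): e=[21,12,-3] → ·
    (0,2)@(1, 5): e=[-45,0,75] → ·  [on edge]
    (3,2)@(7, 5): e=[-9,12,27] → ·
    (4,2)@(9, 5): e=[3,16,11] → █
    (5,2)@(11, 5): e=[15,20,-5] → ·
    (4,3)@(9, 7): e=[-15,20,25] → ·
  covered (3 px):
    · · █ · · · · · · ·
    · · · █ · · · · · ·
    · · · · █ · · · · ·
    · · · · · · · · · ·
    · · · · · · · · · ·
    · · · · · · · · · ·

Z-buffer (winner per pixel, '.' = empty):
  . . 1 . . . . . . .
  . . . 1 . . . . . .
  . . . 0 1 . . . . .
  . . 0 0 0 0 . . . .
  . . . . . . . . . .
  . . . . . . . . . .

Final: 1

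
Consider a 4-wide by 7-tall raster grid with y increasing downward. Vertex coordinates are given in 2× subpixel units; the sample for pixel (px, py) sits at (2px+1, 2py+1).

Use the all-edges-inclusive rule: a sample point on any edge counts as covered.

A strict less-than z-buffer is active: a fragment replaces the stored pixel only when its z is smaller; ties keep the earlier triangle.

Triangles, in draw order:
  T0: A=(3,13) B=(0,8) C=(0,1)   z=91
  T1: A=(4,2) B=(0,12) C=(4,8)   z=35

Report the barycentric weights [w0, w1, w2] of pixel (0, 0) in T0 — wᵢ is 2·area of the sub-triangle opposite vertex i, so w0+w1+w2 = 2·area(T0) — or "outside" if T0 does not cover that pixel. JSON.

T0:
  2·area = 21
  edge (3, 13)→(0, 8): d=(-3,-5) inclusive
  edge (0, 8)→(0, 1): d=(0,-7) inclusive
  edge (0, 1)→(3, 13): d=(3,12) inclusive
    (0,2)@(1, 5): e=[14,7,0] → █  [on edge]
    (1,2)@(3, 5): e=[24,21,-24] → ·
    (0,3)@(1, 7): e=[8,7,6] → █
    (1,3)@(3, 7): e=[18,21,-18] → ·
    (0,4)@(1, 9): e=[2,7,12] → █
    (1,4)@(3, 9): e=[12,21,-12] → ·
    (0,5)@(1, 11): e=[-4,7,18] → ·
    (1,6)@(3, 13): e=[0,21,0] → █  [on edge]
    (2,6)@(5, 13): e=[10,35,-24] → ·
  covered (4 px):
    · · · ·
    · · · ·
    █ · · ·
    █ · · ·
    █ · · ·
    · · · ·
    · █ · ·
T1:
  2·area = 24  (B↔C swapped to make it positive)
  edge (4, 2)→(4, 8): d=(0,6) inclusive
  edge (4, 8)→(0, 12): d=(-4,4) inclusive
  edge (0, 12)→(4, 2): d=(4,-10) inclusive
    (1,2)@(3, 5): e=[6,16,2] → █
    (2,2)@(5, 5): e=[-6,8,22] → ·
    (3,2)@(7, 5): e=[-18,0,42] → ·  [on edge]
    (1,3)@(3, 7): e=[6,8,10] → █
    (2,3)@(5, 7): e=[-6,0,30] → ·  [on edge]
    (1,4)@(3, 9): e=[6,0,18] → █  [on edge]
    (2,4)@(5, 9): e=[-6,-8,38] → ·
    (0,5)@(1, 11): e=[18,0,6] → █  [on edge]
    (1,5)@(3, 11): e=[6,-8,26] → ·
    (0,6)@(1, 13): e=[18,-8,14] → ·
  covered (4 px):
    · · · ·
    · · · ·
    · █ · ·
    · █ · ·
    · █ · ·
    █ · · ·
    · · · ·

Final: "outside"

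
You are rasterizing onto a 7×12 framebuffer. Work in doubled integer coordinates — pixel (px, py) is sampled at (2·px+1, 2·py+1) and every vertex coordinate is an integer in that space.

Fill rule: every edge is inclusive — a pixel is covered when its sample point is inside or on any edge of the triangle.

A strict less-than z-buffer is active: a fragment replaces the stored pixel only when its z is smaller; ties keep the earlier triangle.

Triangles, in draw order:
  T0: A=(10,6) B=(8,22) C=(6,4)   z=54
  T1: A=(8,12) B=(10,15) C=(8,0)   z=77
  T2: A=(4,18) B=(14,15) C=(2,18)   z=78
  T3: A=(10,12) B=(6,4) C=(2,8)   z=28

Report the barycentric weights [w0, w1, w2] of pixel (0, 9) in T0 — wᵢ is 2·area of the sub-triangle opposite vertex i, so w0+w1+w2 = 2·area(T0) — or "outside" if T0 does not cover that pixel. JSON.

T0:
  2·area = 68
  edge (10, 6)→(8, 22): d=(-2,16) inclusive
  edge (8, 22)→(6, 4): d=(-2,-18) inclusive
  edge (6, 4)→(10, 6): d=(4,2) inclusive
    (3,2)@(7, 5): e=[50,16,2] → #
    (4,2)@(9, 5): e=[18,52,-2] → ·
    (3,3)@(7, 7): e=[46,12,10] → #
    (4,3)@(9, 7): e=[14,48,6] → #
    (5,3)@(11, 7): e=[-18,84,2] → ·
    (3,4)@(7, 9): e=[42,8,18] → #
    (5,4)@(11, 9): e=[-22,80,10] → ·
    (3,5)@(7, 11): e=[38,4,26] → #
    (5,5)@(11, 11): e=[-26,76,18] → ·
    (3,6)@(7, 13): e=[34,0,34] → #  [on edge]
    (5,6)@(11, 13): e=[-30,72,26] → ·
    (3,7)@(7, 15): e=[30,-4,42] → ·
  covered (9 px):
    · · · · · · ·
    · · · · · · ·
    · · · # · · ·
    · · · # # · ·
    · · · # # · ·
    · · · # # · ·
    · · · # # · ·
    · · · · · · ·
    · · · · · · ·
    · · · · · · ·
    · · · · · · ·
    · · · · · · ·
T1:
  2·area = 24  (B↔C swapped to make it positive)
  edge (8, 12)→(8, 0): d=(0,-12) inclusive
  edge (8, 0)→(10, 15): d=(2,15) inclusive
  edge (10, 15)→(8, 12): d=(-2,-3) inclusive
    (4,4)@(9, 9): e=[12,3,9] → #
    (5,4)@(11, 9): e=[36,-27,15] → ·
    (4,5)@(9, 11): e=[12,7,5] → #
    (5,5)@(11, 11): e=[36,-23,11] → ·
    (4,6)@(9, 13): e=[12,11,1] → #
    (5,6)@(11, 13): e=[36,-19,7] → ·
    (4,7)@(9, 15): e=[12,15,-3] → ·
  covered (3 px):
    · · · · · · ·
    · · · · · · ·
    · · · · · · ·
    · · · · · · ·
    · · · · # · ·
    · · · · # · ·
    · · · · # · ·
    · · · · · · ·
    · · · · · · ·
    · · · · · · ·
    · · · · · · ·
    · · · · · · ·
T2:
  2·area = 6  (B↔C swapped to make it positive)
  edge (4, 18)→(2, 18): d=(-2,0) inclusive
  edge (2, 18)→(14, 15): d=(12,-3) inclusive
  edge (14, 15)→(4, 18): d=(-10,3) inclusive
    (3,8)@(7, 17): e=[2,3,1] → #
    (4,8)@(9, 17): e=[2,9,-5] → ·
    (3,9)@(7, 19): e=[-2,27,-19] → ·
  covered (1 px):
    · · · · · · ·
    · · · · · · ·
    · · · · · · ·
    · · · · · · ·
    · · · · · · ·
    · · · · · · ·
    · · · · · · ·
    · · · · · · ·
    · · · # · · ·
    · · · · · · ·
    · · · · · · ·
    · · · · · · ·
T3:
  2·area = 48  (B↔C swapped to make it positive)
  edge (10, 12)→(2, 8): d=(-8,-4) inclusive
  edge (2, 8)→(6, 4): d=(4,-4) inclusive
  edge (6, 4)→(10, 12): d=(4,8) inclusive
    (4,0)@(9, 1): e=[84,0,-36] → ·  [on edge]
    (3,1)@(7, 3): e=[60,0,-12] → ·  [on edge]
    (2,2)@(5, 5): e=[36,0,12] → #  [on edge]
    (3,2)@(7, 5): e=[44,8,-4] → ·
    (1,3)@(3, 7): e=[12,0,36] → #  [on edge]
    (3,3)@(7, 7): e=[28,16,4] → #
    (4,3)@(9, 7): e=[36,24,-12] → ·
    (0,4)@(1, 9): e=[-12,0,60] → ·  [on edge]
    (1,4)@(3, 9): e=[-4,8,44] → ·
    (2,4)@(5, 9): e=[4,16,28] → #
    (4,4)@(9, 9): e=[20,32,-4] → ·
    (2,5)@(5, 11): e=[-12,24,36] → ·
  covered (7 px):
    · · · · · · ·
    · · · · · · ·
    · · # · · · ·
    · # # # · · ·
    · · # # · · ·
    · · · · # · ·
    · · · · · · ·
    · · · · · · ·
    · · · · · · ·
    · · · · · · ·
    · · · · · · ·
    · · · · · · ·

Result: "outside"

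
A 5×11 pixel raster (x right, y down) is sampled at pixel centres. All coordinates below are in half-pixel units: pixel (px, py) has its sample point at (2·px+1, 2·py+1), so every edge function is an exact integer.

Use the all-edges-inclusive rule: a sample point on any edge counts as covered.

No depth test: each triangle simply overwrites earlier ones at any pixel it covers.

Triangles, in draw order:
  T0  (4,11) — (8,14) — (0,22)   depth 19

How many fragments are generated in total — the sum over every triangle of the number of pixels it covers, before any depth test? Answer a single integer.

T0:
  2·area = 56
  edge (4, 11)→(8, 14): d=(4,3) inclusive
  edge (8, 14)→(0, 22): d=(-8,8) inclusive
  edge (0, 22)→(4, 11): d=(4,-11) inclusive
    (2,6)@(5, 13): e=[5,32,19] → X
    (3,6)@(7, 13): e=[-1,16,41] → .
    (4,6)@(9, 13): e=[-7,0,63] → .  [on edge]
    (1,7)@(3, 15): e=[19,32,5] → X
    (3,7)@(7, 15): e=[7,0,49] → X  [on edge]
    (4,7)@(9, 15): e=[1,-16,71] → .
    (1,8)@(3, 17): e=[27,16,13] → X
    (2,8)@(5, 17): e=[21,0,35] → X  [on edge]
    (3,8)@(7, 17): e=[15,-16,57] → .
    (1,9)@(3, 19): e=[35,0,21] → X  [on edge]
    (2,9)@(5, 19): e=[29,-16,43] → .
    (0,10)@(1, 21): e=[49,0,7] → X  [on edge]
  covered (8 px):
    . . . . .
    . . . . .
    . . . . .
    . . . . .
    . . . . .
    . . . . .
    . . X . .
    . X X X .
    . X X . .
    . X . . .
    X . . . .

Final: 8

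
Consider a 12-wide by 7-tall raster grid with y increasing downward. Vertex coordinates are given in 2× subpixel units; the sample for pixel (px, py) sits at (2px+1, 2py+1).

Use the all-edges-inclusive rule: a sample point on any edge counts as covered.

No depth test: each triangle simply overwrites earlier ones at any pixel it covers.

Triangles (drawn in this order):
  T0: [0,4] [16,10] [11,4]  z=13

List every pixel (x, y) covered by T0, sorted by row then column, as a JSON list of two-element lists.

T0:
  2·area = 66  (B↔C swapped to make it positive)
  edge (0, 4)→(11, 4): d=(11,0) inclusive
  edge (11, 4)→(16, 10): d=(5,6) inclusive
  edge (16, 10)→(0, 4): d=(-16,-6) inclusive
    (1,2)@(3, 5): e=[11,53,2] → █
    (2,2)@(5, 5): e=[11,41,14] → █
    (3,2)@(7, 5): e=[11,29,26] → █
    (4,2)@(9, 5): e=[11,17,38] → █
    (5,2)@(11, 5): e=[11,5,50] → █
    (6,2)@(13, 5): e=[11,-7,62] → ·
    (1,3)@(3, 7): e=[33,63,-30] → ·
    (2,3)@(5, 7): e=[33,51,-18] → ·
    (3,3)@(7, 7): e=[33,39,-6] → ·
    (4,3)@(9, 7): e=[33,27,6] → █
    (6,3)@(13, 7): e=[33,3,30] → █
    (7,3)@(15, 7): e=[33,-9,42] → ·
  covered (9 px):
    · · · · · · · · · · · ·
    · · · · · · · · · · · ·
    · █ █ █ █ █ · · · · · ·
    · · · · █ █ █ · · · · ·
    · · · · · · · █ · · · ·
    · · · · · · · · · · · ·
    · · · · · · · · · · · ·

Answer: [[1,2],[2,2],[3,2],[4,2],[5,2],[4,3],[5,3],[6,3],[7,4]]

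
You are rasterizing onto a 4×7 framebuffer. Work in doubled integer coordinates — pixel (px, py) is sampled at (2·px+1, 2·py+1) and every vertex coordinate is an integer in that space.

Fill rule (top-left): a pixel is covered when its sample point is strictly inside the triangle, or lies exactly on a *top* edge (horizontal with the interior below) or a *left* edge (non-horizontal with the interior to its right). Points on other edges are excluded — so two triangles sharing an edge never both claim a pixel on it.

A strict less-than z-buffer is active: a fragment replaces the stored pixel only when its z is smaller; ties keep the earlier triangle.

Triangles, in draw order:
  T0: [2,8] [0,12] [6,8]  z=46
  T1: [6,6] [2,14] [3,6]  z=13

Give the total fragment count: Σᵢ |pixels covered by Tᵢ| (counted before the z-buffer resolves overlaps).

T0:
  2·area = 16  (B↔C swapped to make it positive)
  edge (2, 8)→(6, 8): d=(4,0) top-left  bias=+0
  edge (6, 8)→(0, 12): d=(-6,4) right/bottom  bias=-1
  edge (0, 12)→(2, 8): d=(2,-4) top-left  bias=+0
    (1,4)@(3, 9): e=[4,6,6] → █
    (2,4)@(5, 9): e=[4,-2,14] → ·
    (0,5)@(1, 11): e=[12,2,2] → █
    (1,5)@(3, 11): e=[12,-6,10] → ·
    (0,6)@(1, 13): e=[20,-10,6] → ·
  covered (2 px):
    · · · ·
    · · · ·
    · · · ·
    · · · ·
    · █ · ·
    █ · · ·
    · · · ·
T1:
  2·area = 24
  edge (6, 6)→(2, 14): d=(-4,8) right/bottom  bias=-1
  edge (2, 14)→(3, 6): d=(1,-8) top-left  bias=+0
  edge (3, 6)→(6, 6): d=(3,0) top-left  bias=+0
    (1,3)@(3, 7): e=[20,1,3] → █
    (2,3)@(5, 7): e=[4,17,3] → █
    (3,3)@(7, 7): e=[-12,33,3] → ·
    (1,4)@(3, 9): e=[12,3,9] → █
    (2,4)@(5, 9): e=[-4,19,9] → ·
    (1,5)@(3, 11): e=[4,5,15] → █
    (2,5)@(5, 11): e=[-12,21,15] → ·
    (1,6)@(3, 13): e=[-4,7,21] → ·
  covered (4 px):
    · · · ·
    · · · ·
    · · · ·
    · █ █ ·
    · █ · ·
    · █ · ·
    · · · ·

Result: 6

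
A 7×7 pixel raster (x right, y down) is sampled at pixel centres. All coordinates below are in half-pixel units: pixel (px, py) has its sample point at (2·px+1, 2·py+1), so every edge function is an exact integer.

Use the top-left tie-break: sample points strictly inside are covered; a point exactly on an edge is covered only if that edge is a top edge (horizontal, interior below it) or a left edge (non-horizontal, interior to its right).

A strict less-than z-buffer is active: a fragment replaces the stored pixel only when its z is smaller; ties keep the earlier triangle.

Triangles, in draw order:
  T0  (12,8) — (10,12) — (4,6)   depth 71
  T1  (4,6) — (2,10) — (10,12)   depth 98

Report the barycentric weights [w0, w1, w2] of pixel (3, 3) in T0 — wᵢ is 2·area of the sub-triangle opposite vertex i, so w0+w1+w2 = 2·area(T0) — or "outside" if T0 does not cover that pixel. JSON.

T0:
  2·area = 36
  edge (12, 8)→(10, 12): d=(-2,4) right/bottom  bias=-1
  edge (10, 12)→(4, 6): d=(-6,-6) top-left  bias=+0
  edge (4, 6)→(12, 8): d=(8,2) right/bottom  bias=-1
    (0,1)@(1, 3): e=[54,0,-18] → ·  [on edge]
    (1,2)@(3, 5): e=[42,0,-6] → ·  [on edge]
    (2,3)@(5, 7): e=[30,0,6] → █  [on edge]
    (3,3)@(7, 7): e=[22,12,2] → █
    (4,3)@(9, 7): e=[14,24,-2] → ·
    (2,4)@(5, 9): e=[26,-12,22] → ·
    (3,4)@(7, 9): e=[18,0,18] → █  [on edge]
    (4,4)@(9, 9): e=[10,12,14] → █
    (5,4)@(11, 9): e=[2,24,10] → █
    (6,4)@(13, 9): e=[-6,36,6] → ·
    (3,5)@(7, 11): e=[14,-12,34] → ·
    (4,5)@(9, 11): e=[6,0,30] → █  [on edge]
    (5,6)@(11, 13): e=[-6,0,42] → ·  [on edge]
  covered (6 px):
    · · · · · · ·
    · · · · · · ·
    · · · · · · ·
    · · █ █ · · ·
    · · · █ █ █ ·
    · · · · █ · ·
    · · · · · · ·
T1:
  2·area = 36  (B↔C swapped to make it positive)
  edge (4, 6)→(10, 12): d=(6,6) right/bottom  bias=-1
  edge (10, 12)→(2, 10): d=(-8,-2) top-left  bias=+0
  edge (2, 10)→(4, 6): d=(2,-4) top-left  bias=+0
    (0,1)@(1, 3): e=[0,54,-18] → ·  [on edge]
    (1,2)@(3, 5): e=[0,42,-6] → ·  [on edge]
    (2,3)@(5, 7): e=[0,30,6] → ·  [on edge]
    (1,4)@(3, 9): e=[24,10,2] → █
    (2,4)@(5, 9): e=[12,14,10] → █
    (3,4)@(7, 9): e=[0,18,18] → ·  [on edge]
    (1,5)@(3, 11): e=[36,-6,6] → ·
    (2,5)@(5, 11): e=[24,-2,14] → ·
    (3,5)@(7, 11): e=[12,2,22] → █
    (4,5)@(9, 11): e=[0,6,30] → ·  [on edge]
    (3,6)@(7, 13): e=[24,-14,26] → ·
    (5,6)@(11, 13): e=[0,-6,42] → ·  [on edge]
  covered (3 px):
    · · · · · · ·
    · · · · · · ·
    · · · · · · ·
    · · · · · · ·
    · █ █ · · · ·
    · · · █ · · ·
    · · · · · · ·

Answer: [12,2,22]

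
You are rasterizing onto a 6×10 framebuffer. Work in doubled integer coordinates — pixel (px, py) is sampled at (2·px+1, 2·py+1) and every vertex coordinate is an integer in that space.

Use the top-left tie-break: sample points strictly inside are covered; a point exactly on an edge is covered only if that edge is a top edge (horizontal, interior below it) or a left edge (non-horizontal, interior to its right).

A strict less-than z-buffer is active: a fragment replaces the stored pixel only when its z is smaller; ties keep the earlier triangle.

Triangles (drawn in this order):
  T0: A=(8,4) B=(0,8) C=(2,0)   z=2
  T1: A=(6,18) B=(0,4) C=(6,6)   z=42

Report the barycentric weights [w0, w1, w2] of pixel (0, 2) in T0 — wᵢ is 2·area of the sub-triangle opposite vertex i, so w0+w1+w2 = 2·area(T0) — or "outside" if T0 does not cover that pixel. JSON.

T0:
  2·area = 56
  edge (8, 4)→(0, 8): d=(-8,4) right/bottom  bias=-1
  edge (0, 8)→(2, 0): d=(2,-8) top-left  bias=+0
  edge (2, 0)→(8, 4): d=(6,4) right/bottom  bias=-1
    (1,0)@(3, 1): e=[44,10,2] → █
    (2,0)@(5, 1): e=[36,26,-6] → ·
    (1,1)@(3, 3): e=[28,14,14] → █
    (2,1)@(5, 3): e=[20,30,6] → █
    (3,1)@(7, 3): e=[12,46,-2] → ·
    (0,2)@(1, 5): e=[20,2,34] → █
    (3,2)@(7, 5): e=[-4,50,10] → ·
    (0,3)@(1, 7): e=[4,6,46] → █
    (1,3)@(3, 7): e=[-4,22,38] → ·
    (2,3)@(5, 7): e=[-12,38,30] → ·
    (0,4)@(1, 9): e=[-12,10,58] → ·
  covered (7 px):
    · █ · · · ·
    · █ █ · · ·
    █ █ █ · · ·
    █ · · · · ·
    · · · · · ·
    · · · · · ·
    · · · · · ·
    · · · · · ·
    · · · · · ·
    · · · · · ·
T1:
  2·area = 72
  edge (6, 18)→(0, 4): d=(-6,-14) top-left  bias=+0
  edge (0, 4)→(6, 6): d=(6,2) right/bottom  bias=-1
  edge (6, 6)→(6, 18): d=(0,12) right/bottom  bias=-1
    (0,2)@(1, 5): e=[8,4,60] → █
    (1,2)@(3, 5): e=[36,0,36] → ·  [on edge]
    (0,3)@(1, 7): e=[-4,16,60] → ·
    (1,3)@(3, 7): e=[24,12,36] → █
    (2,3)@(5, 7): e=[52,8,12] → █
    (3,3)@(7, 7): e=[80,4,-12] → ·
    (4,3)@(9, 7): e=[108,0,-36] → ·  [on edge]
    (1,4)@(3, 9): e=[12,24,36] → █
    (3,4)@(7, 9): e=[68,16,-12] → ·
    (1,5)@(3, 11): e=[0,36,36] → █  [on edge]
    (3,5)@(7, 11): e=[56,28,-12] → ·
    (1,6)@(3, 13): e=[-12,48,36] → ·
  covered (9 px):
    · · · · · ·
    · · · · · ·
    █ · · · · ·
    · █ █ · · ·
    · █ █ · · ·
    · █ █ · · ·
    · · █ · · ·
    · · █ · · ·
    · · · · · ·
    · · · · · ·

Answer: [2,34,20]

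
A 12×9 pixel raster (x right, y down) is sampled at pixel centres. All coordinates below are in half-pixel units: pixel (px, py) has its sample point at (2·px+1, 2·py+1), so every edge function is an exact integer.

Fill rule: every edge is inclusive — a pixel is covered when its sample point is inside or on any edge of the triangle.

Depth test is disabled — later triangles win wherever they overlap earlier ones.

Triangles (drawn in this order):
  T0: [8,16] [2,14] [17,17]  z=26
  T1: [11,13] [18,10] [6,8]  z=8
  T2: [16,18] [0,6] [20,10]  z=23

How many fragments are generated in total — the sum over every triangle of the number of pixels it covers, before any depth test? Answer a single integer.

T0:
  2·area = 12
  edge (8, 16)→(2, 14): d=(-6,-2) inclusive
  edge (2, 14)→(17, 17): d=(15,3) inclusive
  edge (17, 17)→(8, 16): d=(-9,-1) inclusive
    (2,7)@(5, 15): e=[0,6,6] → █  [on edge]
    (3,7)@(7, 15): e=[4,0,8] → █  [on edge]
    (4,7)@(9, 15): e=[8,-6,10] → ·
    (2,8)@(5, 17): e=[-12,36,-12] → ·
    (3,8)@(7, 17): e=[-8,30,-10] → ·
    (5,8)@(11, 17): e=[0,18,-6] → ·  [on edge]
    (8,8)@(17, 17): e=[12,0,0] → █  [on edge]
    (9,8)@(19, 17): e=[16,-6,2] → ·
  covered (3 px):
    · · · · · · · · · · · ·
    · · · · · · · · · · · ·
    · · · · · · · · · · · ·
    · · · · · · · · · · · ·
    · · · · · · · · · · · ·
    · · · · · · · · · · · ·
    · · · · · · · · · · · ·
    · · █ █ · · · · · · · ·
    · · · · · · · · █ · · ·
T1:
  2·area = 50  (B↔C swapped to make it positive)
  edge (11, 13)→(6, 8): d=(-5,-5) inclusive
  edge (6, 8)→(18, 10): d=(12,2) inclusive
  edge (18, 10)→(11, 13): d=(-7,3) inclusive
    (0,1)@(1, 3): e=[0,-50,100] → ·  [on edge]
    (1,2)@(3, 5): e=[0,-30,80] → ·  [on edge]
    (2,3)@(5, 7): e=[0,-10,60] → ·  [on edge]
    (3,4)@(7, 9): e=[0,10,40] → █  [on edge]
    (4,4)@(9, 9): e=[10,6,34] → █
    (5,4)@(11, 9): e=[20,2,28] → █
    (6,4)@(13, 9): e=[30,-2,22] → ·
    (3,5)@(7, 11): e=[-10,34,26] → ·
    (4,5)@(9, 11): e=[0,30,20] → █  [on edge]
    (6,5)@(13, 11): e=[20,22,8] → █
    (7,5)@(15, 11): e=[30,18,2] → █
    (8,5)@(17, 11): e=[40,14,-4] → ·
    (5,6)@(11, 13): e=[0,50,0] → █  [on edge]
    (6,7)@(13, 15): e=[0,70,-20] → ·  [on edge]
    (7,8)@(15, 17): e=[0,90,-40] → ·  [on edge]
  covered (8 px):
    · · · · · · · · · · · ·
    · · · · · · · · · · · ·
    · · · · · · · · · · · ·
    · · · · · · · · · · · ·
    · · · █ █ █ · · · · · ·
    · · · · █ █ █ █ · · · ·
    · · · · · █ · · · · · ·
    · · · · · · · · · · · ·
    · · · · · · · · · · · ·
T2:
  2·area = 176
  edge (16, 18)→(0, 6): d=(-16,-12) inclusive
  edge (0, 6)→(20, 10): d=(20,4) inclusive
  edge (20, 10)→(16, 18): d=(-4,8) inclusive
    (1,3)@(3, 7): e=[20,8,148] → █
    (2,3)@(5, 7): e=[44,0,132] → █  [on edge]
    (3,3)@(7, 7): e=[68,-8,116] → ·
    (1,4)@(3, 9): e=[-12,48,140] → ·
    (2,4)@(5, 9): e=[12,40,124] → █
    (3,4)@(7, 9): e=[36,32,108] → █
    (4,4)@(9, 9): e=[60,24,92] → █
    (5,4)@(11, 9): e=[84,16,76] → █
    (6,4)@(13, 9): e=[108,8,60] → █
    (7,4)@(15, 9): e=[132,0,44] → █  [on edge]
    (8,4)@(17, 9): e=[156,-8,28] → ·
    (2,5)@(5, 11): e=[-20,80,116] → ·
  covered (23 px):
    · · · · · · · · · · · ·
    · · · · · · · · · · · ·
    · · · · · · · · · · · ·
    · █ █ · · · · · · · · ·
    · · █ █ █ █ █ █ · · · ·
    · · · █ █ █ █ █ █ █ · ·
    · · · · · █ █ █ █ · · ·
    · · · · · · █ █ █ · · ·
    · · · · · · · █ · · · ·

Result: 34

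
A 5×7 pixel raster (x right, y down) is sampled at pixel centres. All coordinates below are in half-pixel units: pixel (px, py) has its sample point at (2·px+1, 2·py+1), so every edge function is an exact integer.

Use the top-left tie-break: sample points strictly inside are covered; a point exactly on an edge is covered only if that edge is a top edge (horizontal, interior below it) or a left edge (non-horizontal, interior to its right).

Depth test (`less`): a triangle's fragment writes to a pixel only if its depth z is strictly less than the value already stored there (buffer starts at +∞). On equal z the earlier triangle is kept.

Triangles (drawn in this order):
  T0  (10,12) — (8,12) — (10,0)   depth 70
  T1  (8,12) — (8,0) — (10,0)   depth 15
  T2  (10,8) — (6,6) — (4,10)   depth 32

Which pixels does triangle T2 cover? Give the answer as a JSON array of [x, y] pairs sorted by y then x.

T0:
  2·area = 24
  edge (10, 12)→(8, 12): d=(-2,0) right/bottom  bias=-1
  edge (8, 12)→(10, 0): d=(2,-12) top-left  bias=+0
  edge (10, 0)→(10, 12): d=(0,12) right/bottom  bias=-1
    (4,3)@(9, 7): e=[10,2,12] → X
    (4,4)@(9, 9): e=[6,6,12] → X
    (4,5)@(9, 11): e=[2,10,12] → X
    (4,6)@(9, 13): e=[-2,14,12] → .
  covered (3 px):
    . . . . .
    . . . . .
    . . . . .
    . . . . X
    . . . . X
    . . . . X
    . . . . .
T1:
  2·area = 24
  edge (8, 12)→(8, 0): d=(0,-12) top-left  bias=+0
  edge (8, 0)→(10, 0): d=(2,0) top-left  bias=+0
  edge (10, 0)→(8, 12): d=(-2,12) right/bottom  bias=-1
    (4,0)@(9, 1): e=[12,2,10] → X
    (4,1)@(9, 3): e=[12,6,6] → X
    (4,2)@(9, 5): e=[12,10,2] → X
    (4,3)@(9, 7): e=[12,14,-2] → .
  covered (3 px):
    . . . . X
    . . . . X
    . . . . X
    . . . . .
    . . . . .
    . . . . .
    . . . . .
T2:
  2·area = 20  (B↔C swapped to make it positive)
  edge (10, 8)→(4, 10): d=(-6,2) right/bottom  bias=-1
  edge (4, 10)→(6, 6): d=(2,-4) top-left  bias=+0
  edge (6, 6)→(10, 8): d=(4,2) right/bottom  bias=-1
    (3,3)@(7, 7): e=[12,6,2] → X
    (4,3)@(9, 7): e=[8,14,-2] → .
    (2,4)@(5, 9): e=[4,2,14] → X
    (3,4)@(7, 9): e=[0,10,10] → .  [on edge]
    (0,5)@(1, 11): e=[0,-10,30] → .  [on edge]
    (2,5)@(5, 11): e=[-8,6,22] → .
  covered (2 px):
    . . . . .
    . . . . .
    . . . . .
    . . . X .
    . . X . .
    . . . . .
    . . . . .

Final: [[3,3],[2,4]]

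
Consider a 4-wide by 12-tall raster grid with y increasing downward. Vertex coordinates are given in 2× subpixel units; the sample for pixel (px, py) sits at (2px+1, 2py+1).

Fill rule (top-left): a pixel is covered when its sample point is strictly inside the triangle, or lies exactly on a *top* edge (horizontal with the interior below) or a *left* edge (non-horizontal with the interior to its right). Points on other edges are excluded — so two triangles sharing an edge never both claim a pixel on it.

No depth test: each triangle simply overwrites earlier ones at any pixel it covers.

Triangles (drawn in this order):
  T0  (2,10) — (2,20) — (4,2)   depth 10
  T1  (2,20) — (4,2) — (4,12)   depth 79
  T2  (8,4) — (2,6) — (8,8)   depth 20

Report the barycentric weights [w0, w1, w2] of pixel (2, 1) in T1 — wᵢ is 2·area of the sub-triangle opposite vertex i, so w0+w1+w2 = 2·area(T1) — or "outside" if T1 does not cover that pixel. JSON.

T0:
  2·area = 20  (B↔C swapped to make it positive)
  edge (2, 10)→(4, 2): d=(2,-8) top-left  bias=+0
  edge (4, 2)→(2, 20): d=(-2,18) right/bottom  bias=-1
  edge (2, 20)→(2, 10): d=(0,-10) top-left  bias=+0
    (1,3)@(3, 7): e=[2,8,10] → X
    (2,3)@(5, 7): e=[18,-28,30] → .
    (1,4)@(3, 9): e=[6,4,10] → X
    (2,4)@(5, 9): e=[22,-32,30] → .
    (1,5)@(3, 11): e=[10,0,10] → .  [on edge]
  covered (2 px):
    . . . .
    . . . .
    . . . .
    . X . .
    . X . .
    . . . .
    . . . .
    . . . .
    . . . .
    . . . .
    . . . .
    . . . .
T1:
  2·area = 20
  edge (2, 20)→(4, 2): d=(2,-18) top-left  bias=+0
  edge (4, 2)→(4, 12): d=(0,10) right/bottom  bias=-1
  edge (4, 12)→(2, 20): d=(-2,8) right/bottom  bias=-1
    (1,5)@(3, 11): e=[0,10,10] → X  [on edge]
    (2,5)@(5, 11): e=[36,-10,-6] → .
    (1,6)@(3, 13): e=[4,10,6] → X
    (2,6)@(5, 13): e=[40,-10,-10] → .
    (1,7)@(3, 15): e=[8,10,2] → X
    (2,7)@(5, 15): e=[44,-10,-14] → .
    (1,8)@(3, 17): e=[12,10,-2] → .
  covered (3 px):
    . . . .
    . . . .
    . . . .
    . . . .
    . . . .
    . X . .
    . X . .
    . X . .
    . . . .
    . . . .
    . . . .
    . . . .
T2:
  2·area = 24  (B↔C swapped to make it positive)
  edge (8, 4)→(8, 8): d=(0,4) right/bottom  bias=-1
  edge (8, 8)→(2, 6): d=(-6,-2) top-left  bias=+0
  edge (2, 6)→(8, 4): d=(6,-2) top-left  bias=+0
    (2,2)@(5, 5): e=[12,12,0] → X  [on edge]
    (3,2)@(7, 5): e=[4,16,4] → X
    (2,3)@(5, 7): e=[12,0,12] → X  [on edge]
    (2,4)@(5, 9): e=[12,-12,24] → .
    (3,4)@(7, 9): e=[4,-8,28] → .
  covered (4 px):
    . . . .
    . . . .
    . . X X
    . . X X
    . . . .
    . . . .
    . . . .
    . . . .
    . . . .
    . . . .
    . . . .
    . . . .

Final: "outside"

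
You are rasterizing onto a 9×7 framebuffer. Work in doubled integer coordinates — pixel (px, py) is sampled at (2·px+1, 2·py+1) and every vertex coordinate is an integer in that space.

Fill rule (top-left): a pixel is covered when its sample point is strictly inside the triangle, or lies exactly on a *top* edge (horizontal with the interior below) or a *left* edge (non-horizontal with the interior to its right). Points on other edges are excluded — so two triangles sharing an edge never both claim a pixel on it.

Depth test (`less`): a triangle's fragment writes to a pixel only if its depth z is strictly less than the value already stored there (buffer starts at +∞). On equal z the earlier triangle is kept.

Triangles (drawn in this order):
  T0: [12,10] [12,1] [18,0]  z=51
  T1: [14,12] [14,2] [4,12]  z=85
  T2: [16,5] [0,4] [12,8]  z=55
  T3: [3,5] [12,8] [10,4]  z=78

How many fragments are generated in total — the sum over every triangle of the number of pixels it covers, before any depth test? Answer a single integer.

T0:
  2·area = 54
  edge (12, 10)→(12, 1): d=(0,-9) top-left  bias=+0
  edge (12, 1)→(18, 0): d=(6,-1) top-left  bias=+0
  edge (18, 0)→(12, 10): d=(-6,10) right/bottom  bias=-1
    (6,0)@(13, 1): e=[9,1,44] → #
    (7,0)@(15, 1): e=[27,3,24] → #
    (8,0)@(17, 1): e=[45,5,4] → #
    (6,1)@(13, 3): e=[9,13,32] → #
    (8,1)@(17, 3): e=[45,17,-8] → ·
    (6,2)@(13, 5): e=[9,25,20] → #
    (7,2)@(15, 5): e=[27,27,0] → ·  [on edge]
    (6,3)@(13, 7): e=[9,37,8] → #
    (7,3)@(15, 7): e=[27,39,-12] → ·
    (6,4)@(13, 9): e=[9,49,-4] → ·
  covered (7 px):
    · · · · · · # # #
    · · · · · · # # ·
    · · · · · · # · ·
    · · · · · · # · ·
    · · · · · · · · ·
    · · · · · · · · ·
    · · · · · · · · ·
T1:
  2·area = 100  (B↔C swapped to make it positive)
  edge (14, 12)→(4, 12): d=(-10,0) right/bottom  bias=-1
  edge (4, 12)→(14, 2): d=(10,-10) top-left  bias=+0
  edge (14, 2)→(14, 12): d=(0,10) right/bottom  bias=-1
    (7,0)@(15, 1): e=[110,0,-10] → ·  [on edge]
    (6,1)@(13, 3): e=[90,0,10] → #  [on edge]
    (7,1)@(15, 3): e=[90,20,-10] → ·
    (5,2)@(11, 5): e=[70,0,30] → #  [on edge]
    (7,2)@(15, 5): e=[70,40,-10] → ·
    (4,3)@(9, 7): e=[50,0,50] → #  [on edge]
    (7,3)@(15, 7): e=[50,60,-10] → ·
    (3,4)@(7, 9): e=[30,0,70] → #  [on edge]
    (7,4)@(15, 9): e=[30,80,-10] → ·
    (2,5)@(5, 11): e=[10,0,90] → #  [on edge]
    (7,5)@(15, 11): e=[10,100,-10] → ·
    (1,6)@(3, 13): e=[-10,0,110] → ·  [on edge]
  covered (15 px):
    · · · · · · · · ·
    · · · · · · # · ·
    · · · · · # # · ·
    · · · · # # # · ·
    · · · # # # # · ·
    · · # # # # # · ·
    · · · · · · · · ·
T2:
  2·area = 52  (B↔C swapped to make it positive)
  edge (16, 5)→(12, 8): d=(-4,3) right/bottom  bias=-1
  edge (12, 8)→(0, 4): d=(-12,-4) top-left  bias=+0
  edge (0, 4)→(16, 5): d=(16,1) right/bottom  bias=-1
    (1,2)@(3, 5): e=[39,0,13] → #  [on edge]
    (2,2)@(5, 5): e=[33,8,11] → #
    (3,2)@(7, 5): e=[27,16,9] → #
    (4,2)@(9, 5): e=[21,24,7] → #
    (5,2)@(11, 5): e=[15,32,5] → #
    (6,2)@(13, 5): e=[9,40,3] → #
    (7,2)@(15, 5): e=[3,48,1] → #
    (8,2)@(17, 5): e=[-3,56,-1] → ·
    (1,3)@(3, 7): e=[31,-24,45] → ·
    (2,3)@(5, 7): e=[25,-16,43] → ·
    (3,3)@(7, 7): e=[19,-8,41] → ·
    (4,3)@(9, 7): e=[13,0,39] → #  [on edge]
    (7,4)@(15, 9): e=[-13,0,65] → ·  [on edge]
  covered (10 px):
    · · · · · · · · ·
    · · · · · · · · ·
    · # # # # # # # ·
    · · · · # # # · ·
    · · · · · · · · ·
    · · · · · · · · ·
    · · · · · · · · ·
T3:
  2·area = 30  (B↔C swapped to make it positive)
  edge (3, 5)→(10, 4): d=(7,-1) top-left  bias=+0
  edge (10, 4)→(12, 8): d=(2,4) right/bottom  bias=-1
  edge (12, 8)→(3, 5): d=(-9,-3) top-left  bias=+0
    (8,1)@(17, 3): e=[0,-30,60] → ·  [on edge]
    (1,2)@(3, 5): e=[0,30,0] → #  [on edge]
    (2,2)@(5, 5): e=[2,22,6] → #
    (3,2)@(7, 5): e=[4,14,12] → #
    (4,2)@(9, 5): e=[6,6,18] → #
    (5,2)@(11, 5): e=[8,-2,24] → ·
    (1,3)@(3, 7): e=[14,34,-18] → ·
    (2,3)@(5, 7): e=[16,26,-12] → ·
    (3,3)@(7, 7): e=[18,18,-6] → ·
    (4,3)@(9, 7): e=[20,10,0] → #  [on edge]
    (5,3)@(11, 7): e=[22,2,6] → #
    (6,3)@(13, 7): e=[24,-6,12] → ·
    (7,4)@(15, 9): e=[40,-10,0] → ·  [on edge]
  covered (6 px):
    · · · · · · · · ·
    · · · · · · · · ·
    · # # # # · · · ·
    · · · · # # · · ·
    · · · · · · · · ·
    · · · · · · · · ·
    · · · · · · · · ·

Answer: 38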